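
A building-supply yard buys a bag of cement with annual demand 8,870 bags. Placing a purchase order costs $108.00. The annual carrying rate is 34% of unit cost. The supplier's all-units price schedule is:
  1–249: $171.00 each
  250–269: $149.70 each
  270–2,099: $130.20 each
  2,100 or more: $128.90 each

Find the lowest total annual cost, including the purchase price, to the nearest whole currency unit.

TC* ≈ $1,164,398

Holding cost per unit per year at price C is H = 0.34·C.
For each price level, check whether its EOQ is feasible; otherwise the best quantity at that price is the breakpoint.
EOQ at $171.00 = 181.5 (feasible in tier 1): TC = 8,870×$171.00 + (8,870/181.5)×108 + (181.5/2)×0.34×$171.00 = $1,527,324.22.
EOQ at $149.70 = 194.0 < 250, so use break Q=250: TC = 8,870×$149.70 + (8,870/250.0)×108 + (250.0/2)×0.34×$149.70 = $1,338,033.09.
EOQ at $130.20 = 208.0 < 270, so use break Q=270: TC = 8,870×$130.20 + (8,870/270.0)×108 + (270.0/2)×0.34×$130.20 = $1,164,398.18.
EOQ at $128.90 = 209.1 < 2100, so use break Q=2100: TC = 8,870×$128.90 + (8,870/2100.0)×108 + (2100.0/2)×0.34×$128.90 = $1,189,816.47.
Lowest total cost among the candidates is at Q = 270.0.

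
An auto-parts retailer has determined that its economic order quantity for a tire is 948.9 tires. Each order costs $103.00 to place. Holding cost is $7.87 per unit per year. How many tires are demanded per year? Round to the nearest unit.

Invert the EOQ relation Q*² = 2DS/H.
From Q* = √(2DS/H): D = Q*²H / (2S) = 948.9² × 7.87 / (2 × 103) = 34399.205.

D ≈ 34,399 tires per year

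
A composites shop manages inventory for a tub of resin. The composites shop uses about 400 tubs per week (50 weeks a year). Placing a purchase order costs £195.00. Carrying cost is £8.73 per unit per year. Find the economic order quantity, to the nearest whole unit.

Annual demand D = 400 × 50 = 20,000.
EOQ = √(2DS / H) = √(2 × 20,000 × 195 / 8.73).
= √(7,800,000 / 8.73) = √893,470.7904 ≈ 945.236.

Q* ≈ 945 tubs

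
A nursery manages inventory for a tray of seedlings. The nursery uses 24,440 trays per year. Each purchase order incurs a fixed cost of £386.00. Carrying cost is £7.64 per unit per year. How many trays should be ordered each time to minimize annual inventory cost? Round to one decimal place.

EOQ = √(2DS / H) = √(2 × 24,440 × 386 / 7.64).
= √(18,867,680 / 7.64) = √2,469,591.623 ≈ 1571.493.

Q* ≈ 1,571.5 trays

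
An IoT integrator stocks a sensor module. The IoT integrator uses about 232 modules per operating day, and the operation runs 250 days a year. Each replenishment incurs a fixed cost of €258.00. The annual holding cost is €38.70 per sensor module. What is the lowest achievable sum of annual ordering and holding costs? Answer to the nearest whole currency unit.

Annual demand D = 232 × 250 = 58,000.
Q* = √(2DS/H) = √(2 × 58,000 × 258 / 38.7) ≈ 879.39.
At Q*, ordering cost (D/Q*)S equals holding cost (Q*/2)H, each = √(DSH/2).
Minimum total = √(2DSH) = √(2 × 58,000 × 258 × 38.7) ≈ 34032.537.

TC* ≈ €34,033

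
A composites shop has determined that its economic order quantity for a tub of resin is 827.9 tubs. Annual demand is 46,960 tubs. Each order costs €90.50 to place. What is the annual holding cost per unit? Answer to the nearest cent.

H ≈ €12.40

The basic EOQ model gives Q* = √(2DS/H); rearrange for the unknown.
From Q* = √(2DS/H): H = 2DS / Q*² = 2 × 46,960 × 90.5 / 827.9² = 12.4008.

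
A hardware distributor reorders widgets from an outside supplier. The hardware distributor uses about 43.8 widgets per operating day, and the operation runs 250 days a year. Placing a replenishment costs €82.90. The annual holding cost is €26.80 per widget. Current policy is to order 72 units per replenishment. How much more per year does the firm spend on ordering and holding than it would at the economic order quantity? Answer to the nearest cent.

Annual demand D = 43.8 × 250 = 10,950.
EOQ = √(2DS/H) = √(2 × 10,950 × 82.9 / 26.8) ≈ 260.27.
Cost at Q* = (D/Q*)S + (Q*/2)H = √(2DSH) ≈ €6,975.36.
Cost at Q = 72: (10,950/72)×82.9 + (72/2)×26.8 = €12,607.71 + €964.80 = €13,572.51.
Excess = €13,572.51 − €6,975.36 = €6,597.15.

Extra cost ≈ €6,597.15 per year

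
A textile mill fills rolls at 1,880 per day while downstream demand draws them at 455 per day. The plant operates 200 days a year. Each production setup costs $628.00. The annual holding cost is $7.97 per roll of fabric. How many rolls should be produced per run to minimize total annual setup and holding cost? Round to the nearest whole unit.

Annual demand D = 455 × 200 = 91,000.
Production build-up factor (1 − d/p) = 1 − 455/1,880 = 0.7580.
Q* = √(2DS / (H(1 − d/p))) = √(2 × 91,000 × 628 / (7.97 × 0.7580)).
= √(114,296,000 / 6.0411) ≈ 4349.685.

Q* ≈ 4,350 rolls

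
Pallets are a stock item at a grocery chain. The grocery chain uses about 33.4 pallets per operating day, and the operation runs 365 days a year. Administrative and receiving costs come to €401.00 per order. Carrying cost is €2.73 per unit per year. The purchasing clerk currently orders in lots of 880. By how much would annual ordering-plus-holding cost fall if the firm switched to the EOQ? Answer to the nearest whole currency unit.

Annual demand D = 33.4 × 365 = 12,191.
EOQ = √(2DS/H) = √(2 × 12,191 × 401 / 2.73) ≈ 1892.45.
Cost at Q* = (D/Q*)S + (Q*/2)H = √(2DSH) ≈ €5,166.40.
Cost at Q = 880: (12,191/880)×401 + (880/2)×2.73 = €5,555.22 + €1,201.20 = €6,756.42.
Excess = €6,756.42 − €5,166.40 = €1,590.02.

Extra cost ≈ €1,590 per year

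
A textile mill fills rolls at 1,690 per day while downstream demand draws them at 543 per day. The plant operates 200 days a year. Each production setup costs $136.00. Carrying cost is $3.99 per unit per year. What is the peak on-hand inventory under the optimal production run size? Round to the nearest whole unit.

I_max ≈ 2,242 rolls

Annual demand D = 543 × 200 = 108,600.
Production build-up factor (1 − d/p) = 1 − 543/1,690 = 0.6787.
Q* = √(2DS / (H(1 − d/p))) = √(2 × 108,600 × 136 / (3.99 × 0.6787)).
= √(29,539,200 / 2.708) ≈ 3302.741.
Maximum inventory = Q*(1 − d/p) = 3302.741 × 0.6787 ≈ 2241.565.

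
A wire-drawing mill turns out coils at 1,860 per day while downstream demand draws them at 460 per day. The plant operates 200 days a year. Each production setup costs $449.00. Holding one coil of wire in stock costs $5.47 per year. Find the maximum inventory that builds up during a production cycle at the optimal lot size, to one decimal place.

Annual demand D = 460 × 200 = 92,000.
Production build-up factor (1 − d/p) = 1 − 460/1,860 = 0.7527.
Q* = √(2DS / (H(1 − d/p))) = √(2 × 92,000 × 449 / (5.47 × 0.7527)).
= √(82,616,000 / 4.1172) ≈ 4479.514.
Maximum inventory = Q*(1 − d/p) = 4479.514 × 0.7527 ≈ 3371.677.

I_max ≈ 3,371.7 coils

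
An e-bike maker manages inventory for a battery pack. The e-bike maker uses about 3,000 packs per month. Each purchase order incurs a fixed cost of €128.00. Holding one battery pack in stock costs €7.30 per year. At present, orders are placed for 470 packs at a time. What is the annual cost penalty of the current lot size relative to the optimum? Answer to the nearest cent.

Extra cost ≈ €3,317.51 per year

Annual demand D = 3,000 × 12 = 36,000.
EOQ = √(2DS/H) = √(2 × 36,000 × 128 / 7.3) ≈ 1123.60.
Cost at Q* = (D/Q*)S + (Q*/2)H = √(2DSH) ≈ €8,202.24.
Cost at Q = 470: (36,000/470)×128 + (470/2)×7.3 = €9,804.26 + €1,715.50 = €11,519.76.
Excess = €11,519.76 − €8,202.24 = €3,317.51.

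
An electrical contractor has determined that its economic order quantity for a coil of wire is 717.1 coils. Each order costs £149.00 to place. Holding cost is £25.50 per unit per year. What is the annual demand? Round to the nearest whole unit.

Squaring Q* = √(2DS/H) gives Q*² = 2DS/H.
From Q* = √(2DS/H): D = Q*²H / (2S) = 717.1² × 25.5 / (2 × 149) = 44003.109.

D ≈ 44,003 coils per year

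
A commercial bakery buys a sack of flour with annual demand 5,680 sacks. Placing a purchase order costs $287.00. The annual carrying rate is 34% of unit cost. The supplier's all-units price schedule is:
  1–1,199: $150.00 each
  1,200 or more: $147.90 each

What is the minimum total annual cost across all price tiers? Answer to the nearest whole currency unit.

TC* ≈ $864,895

Holding cost per unit per year at price C is H = 0.34·C.
Evaluate total cost at each tier's feasible EOQ or, if the EOQ is below the tier, at the tier's minimum quantity.
EOQ at $150.00 = 252.8 (feasible in tier 1): TC = 5,680×$150.00 + (5,680/252.8)×287 + (252.8/2)×0.34×$150.00 = $864,894.82.
EOQ at $147.90 = 254.6 < 1200, so use break Q=1200: TC = 5,680×$147.90 + (5,680/1200.0)×287 + (1200.0/2)×0.34×$147.90 = $871,602.07.
Lowest total cost among the candidates is at Q = 252.8.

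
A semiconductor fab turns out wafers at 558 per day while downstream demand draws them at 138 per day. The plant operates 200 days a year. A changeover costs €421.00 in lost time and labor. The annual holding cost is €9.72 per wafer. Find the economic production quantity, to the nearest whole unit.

Q* ≈ 1,782 wafers

Annual demand D = 138 × 200 = 27,600.
Production build-up factor (1 − d/p) = 1 − 138/558 = 0.7527.
Q* = √(2DS / (H(1 − d/p))) = √(2 × 27,600 × 421 / (9.72 × 0.7527)).
= √(23,239,200 / 7.3161) ≈ 1782.255.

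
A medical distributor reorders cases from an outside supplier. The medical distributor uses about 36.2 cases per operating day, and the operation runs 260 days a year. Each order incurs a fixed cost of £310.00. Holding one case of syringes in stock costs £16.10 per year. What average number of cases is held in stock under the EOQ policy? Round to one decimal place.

Average inventory ≈ 301.0 cases

Annual demand D = 36.2 × 260 = 9,412.
The optimal lot size = √(2DS/H) = √(2 × 9,412 × 310 / 16.1) ≈ 602.04.
Average inventory = Q*/2 ≈ 602.04 / 2 = 301.019.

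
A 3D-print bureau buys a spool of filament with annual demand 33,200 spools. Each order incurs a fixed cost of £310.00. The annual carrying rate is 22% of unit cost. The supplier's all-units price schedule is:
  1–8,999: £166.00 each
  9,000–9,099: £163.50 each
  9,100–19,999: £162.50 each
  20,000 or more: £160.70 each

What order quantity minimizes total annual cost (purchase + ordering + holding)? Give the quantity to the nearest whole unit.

Q* ≈ 751 spools

Holding cost per unit per year at price C is H = 0.22·C.
For each price level, check whether its EOQ is feasible; otherwise the best quantity at that price is the breakpoint.
EOQ at £166.00 = 750.8 (feasible in tier 1): TC = 33,200×£166.00 + (33,200/750.8)×310 + (750.8/2)×0.22×£166.00 = £5,538,617.65.
EOQ at £163.50 = 756.5 < 9000, so use break Q=9000: TC = 33,200×£163.50 + (33,200/9000.0)×310 + (9000.0/2)×0.22×£163.50 = £5,591,208.56.
EOQ at £162.50 = 758.8 < 9100, so use break Q=9100: TC = 33,200×£162.50 + (33,200/9100.0)×310 + (9100.0/2)×0.22×£162.50 = £5,558,793.49.
EOQ at £160.70 = 763.0 < 20000, so use break Q=20000: TC = 33,200×£160.70 + (33,200/20000.0)×310 + (20000.0/2)×0.22×£160.70 = £5,689,294.60.
Lowest total cost is £5,538,617.65 at Q = 750.8.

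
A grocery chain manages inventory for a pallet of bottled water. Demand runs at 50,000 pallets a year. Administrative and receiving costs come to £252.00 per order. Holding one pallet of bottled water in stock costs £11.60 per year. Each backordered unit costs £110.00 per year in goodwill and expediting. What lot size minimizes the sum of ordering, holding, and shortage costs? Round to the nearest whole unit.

With planned backorders, Q* = √(2DS/H) · √((H+B)/B).
√(2DS/H) = √(2 × 50,000 × 252 / 11.6) = 1473.911.
√((H+B)/B) = √((11.6+110)/110) = 1.0514.
Q* ≈ 1549.679.

Q* ≈ 1,550 pallets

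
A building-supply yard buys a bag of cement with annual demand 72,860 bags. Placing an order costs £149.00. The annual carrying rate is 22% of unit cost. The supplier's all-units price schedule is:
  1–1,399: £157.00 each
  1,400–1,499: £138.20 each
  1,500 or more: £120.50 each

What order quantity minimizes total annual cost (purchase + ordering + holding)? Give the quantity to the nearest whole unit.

Q* ≈ 1,500 bags

Holding cost per unit per year at price C is H = 0.22·C.
Evaluate total cost at each tier's feasible EOQ or, if the EOQ is below the tier, at the tier's minimum quantity.
EOQ at £157.00 = 792.9 (feasible in tier 1): TC = 72,860×£157.00 + (72,860/792.9)×149 + (792.9/2)×0.22×£157.00 = £11,466,405.07.
EOQ at £138.20 = 845.1 < 1400, so use break Q=1400: TC = 72,860×£138.20 + (72,860/1400.0)×149 + (1400.0/2)×0.22×£138.20 = £10,098,289.19.
EOQ at £120.50 = 905.0 < 1500, so use break Q=1500: TC = 72,860×£120.50 + (72,860/1500.0)×149 + (1500.0/2)×0.22×£120.50 = £8,806,749.93.
Lowest total cost is £8,806,749.93 at Q = 1500.0.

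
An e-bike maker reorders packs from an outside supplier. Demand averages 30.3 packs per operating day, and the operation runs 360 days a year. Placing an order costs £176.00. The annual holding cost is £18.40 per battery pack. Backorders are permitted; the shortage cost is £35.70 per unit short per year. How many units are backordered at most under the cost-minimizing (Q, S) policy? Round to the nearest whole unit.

Annual demand D = 30.3 × 360 = 10,908.
With planned backorders, Q* = √(2DS/H) · √((H+B)/B).
√(2DS/H) = √(2 × 10,908 × 176 / 18.4) = 456.809.
√((H+B)/B) = √((18.4+35.7)/35.7) = 1.2310.
Q* ≈ 562.341.
S* = Q* · H/(H+B) = 562.341 × 18.4/54.1 ≈ 191.258.

S* ≈ 191 packs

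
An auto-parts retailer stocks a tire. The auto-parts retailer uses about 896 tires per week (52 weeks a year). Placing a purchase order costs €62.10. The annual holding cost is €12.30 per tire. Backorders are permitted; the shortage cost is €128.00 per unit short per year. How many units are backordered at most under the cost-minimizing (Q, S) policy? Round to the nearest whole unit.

Annual demand D = 896 × 52 = 46,592.
With planned backorders, Q* = √(2DS/H) · √((H+B)/B).
√(2DS/H) = √(2 × 46,592 × 62.1 / 12.3) = 685.905.
√((H+B)/B) = √((12.3+128)/128) = 1.0469.
Q* ≈ 718.105.
S* = Q* · H/(H+B) = 718.105 × 12.3/140.3 ≈ 62.956.

S* ≈ 63 tires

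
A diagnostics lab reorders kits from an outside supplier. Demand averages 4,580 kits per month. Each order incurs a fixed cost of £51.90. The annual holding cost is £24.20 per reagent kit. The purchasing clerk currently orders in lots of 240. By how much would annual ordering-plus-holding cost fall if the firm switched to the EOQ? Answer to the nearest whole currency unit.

Extra cost ≈ £3,039 per year

Annual demand D = 4,580 × 12 = 54,960.
EOQ = √(2DS/H) = √(2 × 54,960 × 51.9 / 24.2) ≈ 485.53.
Cost at Q* = (D/Q*)S + (Q*/2)H = √(2DSH) ≈ £11,749.78.
Cost at Q = 240: (54,960/240)×51.9 + (240/2)×24.2 = £11,885.10 + £2,904.00 = £14,789.10.
Excess = £14,789.10 − £11,749.78 = £3,039.32.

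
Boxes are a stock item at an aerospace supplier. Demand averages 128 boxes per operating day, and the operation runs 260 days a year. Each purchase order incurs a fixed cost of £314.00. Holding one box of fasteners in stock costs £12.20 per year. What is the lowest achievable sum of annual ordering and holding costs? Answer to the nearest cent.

TC* ≈ £15,968.03

Annual demand D = 128 × 260 = 33,280.
The optimal lot size = √(2DS/H) = √(2 × 33,280 × 314 / 12.2) ≈ 1308.86.
At the optimum the two cost components are equal, so total cost = 2·(Q*/2)H = Q*·H.
Minimum total = √(2DSH) = √(2 × 33,280 × 314 × 12.2) ≈ 15968.032.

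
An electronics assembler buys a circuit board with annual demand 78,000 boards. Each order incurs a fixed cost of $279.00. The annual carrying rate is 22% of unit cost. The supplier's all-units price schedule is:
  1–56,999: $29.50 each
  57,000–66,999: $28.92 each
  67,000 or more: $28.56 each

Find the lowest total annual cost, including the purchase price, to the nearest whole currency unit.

Holding cost per unit per year at price C is H = 0.22·C.
Candidates are each tier's EOQ (if it falls in that tier) and each price-break quantity.
EOQ at $29.50 = 2589.7 (feasible in tier 1): TC = 78,000×$29.50 + (78,000/2589.7)×279 + (2589.7/2)×0.22×$29.50 = $2,317,806.87.
EOQ at $28.92 = 2615.5 < 57000, so use break Q=57000: TC = 78,000×$28.92 + (78,000/57000.0)×279 + (57000.0/2)×0.22×$28.92 = $2,437,470.19.
EOQ at $28.56 = 2631.9 < 67000, so use break Q=67000: TC = 78,000×$28.56 + (78,000/67000.0)×279 + (67000.0/2)×0.22×$28.56 = $2,438,492.01.
Lowest total cost among the candidates is at Q = 2589.7.

TC* ≈ $2,317,807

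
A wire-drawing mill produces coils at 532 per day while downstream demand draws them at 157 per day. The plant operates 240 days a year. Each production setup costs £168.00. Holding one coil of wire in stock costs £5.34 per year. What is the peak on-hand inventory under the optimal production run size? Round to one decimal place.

Annual demand D = 157 × 240 = 37,680.
Production build-up factor (1 − d/p) = 1 − 157/532 = 0.7049.
Q* = √(2DS / (H(1 − d/p))) = √(2 × 37,680 × 168 / (5.34 × 0.7049)).
= √(12,660,480 / 3.7641) ≈ 1833.980.
Maximum inventory = Q*(1 − d/p) = 1833.980 × 0.7049 ≈ 1292.749.

I_max ≈ 1,292.7 coils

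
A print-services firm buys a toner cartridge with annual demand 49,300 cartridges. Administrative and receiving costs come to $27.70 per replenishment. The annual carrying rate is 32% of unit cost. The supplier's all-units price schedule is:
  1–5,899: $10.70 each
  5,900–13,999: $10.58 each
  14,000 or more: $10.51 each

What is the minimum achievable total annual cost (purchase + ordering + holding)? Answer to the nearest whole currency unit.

TC* ≈ $530,568

Holding cost per unit per year at price C is H = 0.32·C.
Evaluate total cost at each tier's feasible EOQ or, if the EOQ is below the tier, at the tier's minimum quantity.
EOQ at $10.70 = 893.1 (feasible in tier 1): TC = 49,300×$10.70 + (49,300/893.1)×27.7 + (893.1/2)×0.32×$10.70 = $530,568.05.
EOQ at $10.58 = 898.2 < 5900, so use break Q=5900: TC = 49,300×$10.58 + (49,300/5900.0)×27.7 + (5900.0/2)×0.32×$10.58 = $531,812.98.
EOQ at $10.51 = 901.2 < 14000, so use break Q=14000: TC = 49,300×$10.51 + (49,300/14000.0)×27.7 + (14000.0/2)×0.32×$10.51 = $541,782.94.
Lowest total cost among the candidates is at Q = 893.1.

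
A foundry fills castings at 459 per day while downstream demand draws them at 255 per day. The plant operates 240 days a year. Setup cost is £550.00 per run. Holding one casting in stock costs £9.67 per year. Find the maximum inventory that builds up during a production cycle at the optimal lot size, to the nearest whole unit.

Annual demand D = 255 × 240 = 61,200.
Production build-up factor (1 − d/p) = 1 − 255/459 = 0.4444.
Q* = √(2DS / (H(1 − d/p))) = √(2 × 61,200 × 550 / (9.67 × 0.4444)).
= √(67,320,000 / 4.2978) ≈ 3957.766.
Maximum inventory = Q*(1 − d/p) = 3957.766 × 0.4444 ≈ 1759.007.

I_max ≈ 1,759 castings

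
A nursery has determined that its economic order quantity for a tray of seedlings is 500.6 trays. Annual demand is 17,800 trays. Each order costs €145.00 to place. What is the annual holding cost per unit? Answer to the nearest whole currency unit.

H ≈ €21

Squaring Q* = √(2DS/H) gives Q*² = 2DS/H.
From Q* = √(2DS/H): H = 2DS / Q*² = 2 × 17,800 × 145 / 500.6² = 20.5985.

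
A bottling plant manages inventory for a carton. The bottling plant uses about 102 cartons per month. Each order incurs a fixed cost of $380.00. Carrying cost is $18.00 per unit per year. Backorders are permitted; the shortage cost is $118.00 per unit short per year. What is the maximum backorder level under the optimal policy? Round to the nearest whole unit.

S* ≈ 32 cartons

Annual demand D = 102 × 12 = 1,224.
With planned backorders, Q* = √(2DS/H) · √((H+B)/B).
√(2DS/H) = √(2 × 1,224 × 380 / 18) = 227.332.
√((H+B)/B) = √((18+118)/118) = 1.0736.
Q* ≈ 244.056.
S* = Q* · H/(H+B) = 244.056 × 18/136 ≈ 32.302.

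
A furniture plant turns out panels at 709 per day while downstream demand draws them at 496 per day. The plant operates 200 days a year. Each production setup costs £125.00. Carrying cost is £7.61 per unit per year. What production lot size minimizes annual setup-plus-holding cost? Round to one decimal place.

Q* ≈ 3,293.6 panels

Annual demand D = 496 × 200 = 99,200.
Production build-up factor (1 − d/p) = 1 − 496/709 = 0.3004.
Q* = √(2DS / (H(1 − d/p))) = √(2 × 99,200 × 125 / (7.61 × 0.3004)).
= √(24,800,000 / 2.2862) ≈ 3293.569.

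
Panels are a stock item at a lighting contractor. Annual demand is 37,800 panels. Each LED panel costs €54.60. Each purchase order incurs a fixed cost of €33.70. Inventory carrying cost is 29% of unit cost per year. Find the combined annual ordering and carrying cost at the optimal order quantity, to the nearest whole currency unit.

TC* ≈ €6,351

Holding cost H = 0.29 × €54.60 = €15.8340 per unit per year.
Q* = √(2DS/H) = √(2 × 37,800 × 33.7 / 15.834) ≈ 401.13.
At Q*, ordering cost (D/Q*)S equals holding cost (Q*/2)H, each = √(DSH/2).
Minimum total = √(2DSH) = √(2 × 37,800 × 33.7 × 15.834) ≈ 6351.425.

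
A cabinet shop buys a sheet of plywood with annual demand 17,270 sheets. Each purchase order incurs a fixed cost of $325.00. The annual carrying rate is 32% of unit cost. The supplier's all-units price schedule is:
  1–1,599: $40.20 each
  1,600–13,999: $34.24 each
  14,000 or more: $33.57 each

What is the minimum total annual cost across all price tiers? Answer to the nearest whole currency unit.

Holding cost per unit per year at price C is H = 0.32·C.
For each price level, check whether its EOQ is feasible; otherwise the best quantity at that price is the breakpoint.
EOQ at $40.20 = 934.1 (feasible in tier 1): TC = 17,270×$40.20 + (17,270/934.1)×325 + (934.1/2)×0.32×$40.20 = $706,270.86.
EOQ at $34.24 = 1012.2 < 1600, so use break Q=1600: TC = 17,270×$34.24 + (17,270/1600.0)×325 + (1600.0/2)×0.32×$34.24 = $603,598.21.
EOQ at $33.57 = 1022.2 < 14000, so use break Q=14000: TC = 17,270×$33.57 + (17,270/14000.0)×325 + (14000.0/2)×0.32×$33.57 = $655,351.61.
Lowest total cost among the candidates is at Q = 1600.0.

TC* ≈ $603,598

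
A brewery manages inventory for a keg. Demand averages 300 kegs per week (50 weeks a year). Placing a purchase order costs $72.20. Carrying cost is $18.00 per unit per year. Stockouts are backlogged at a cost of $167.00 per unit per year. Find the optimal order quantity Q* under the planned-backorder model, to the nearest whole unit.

Q* ≈ 365 kegs

Annual demand D = 300 × 50 = 15,000.
With planned backorders, Q* = √(2DS/H) · √((H+B)/B).
√(2DS/H) = √(2 × 15,000 × 72.2 / 18) = 346.891.
√((H+B)/B) = √((18+167)/167) = 1.0525.
Q* ≈ 365.107.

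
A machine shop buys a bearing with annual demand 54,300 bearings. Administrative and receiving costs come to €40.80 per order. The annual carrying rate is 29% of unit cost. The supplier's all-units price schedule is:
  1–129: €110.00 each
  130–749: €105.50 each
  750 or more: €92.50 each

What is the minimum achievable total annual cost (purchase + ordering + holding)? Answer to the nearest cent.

TC* ≈ €5,035,763.29

Holding cost per unit per year at price C is H = 0.29·C.
Evaluate total cost at each tier's feasible EOQ or, if the EOQ is below the tier, at the tier's minimum quantity.
Tier 1 (€110.00): EOQ = 372.7 exceeds tier's upper bound 129, so this tier is dominated.
EOQ at €105.50 = 380.6 (feasible in tier 2): TC = 54,300×€105.50 + (54,300/380.6)×40.8 + (380.6/2)×0.29×€105.50 = €5,740,293.14.
EOQ at €92.50 = 406.4 < 750, so use break Q=750: TC = 54,300×€92.50 + (54,300/750.0)×40.8 + (750.0/2)×0.29×€92.50 = €5,035,763.29.
Lowest total cost among the candidates is at Q = 750.0.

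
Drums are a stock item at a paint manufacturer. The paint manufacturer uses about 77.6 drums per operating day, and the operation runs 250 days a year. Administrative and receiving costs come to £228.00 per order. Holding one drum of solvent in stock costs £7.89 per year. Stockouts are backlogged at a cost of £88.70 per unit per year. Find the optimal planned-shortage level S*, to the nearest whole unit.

Annual demand D = 77.6 × 250 = 19,400.
With planned backorders, Q* = √(2DS/H) · √((H+B)/B).
√(2DS/H) = √(2 × 19,400 × 228 / 7.89) = 1058.875.
√((H+B)/B) = √((7.89+88.7)/88.7) = 1.0435.
Q* ≈ 1104.966.
S* = Q* · H/(H+B) = 1104.966 × 7.89/96.59 ≈ 90.260.

S* ≈ 90 drums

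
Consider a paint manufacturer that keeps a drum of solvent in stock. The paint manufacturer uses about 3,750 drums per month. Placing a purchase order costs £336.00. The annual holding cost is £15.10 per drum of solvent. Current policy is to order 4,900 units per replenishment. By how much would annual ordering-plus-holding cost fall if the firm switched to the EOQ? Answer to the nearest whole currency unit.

Extra cost ≈ £18,712 per year

Annual demand D = 3,750 × 12 = 45,000.
EOQ = √(2DS/H) = √(2 × 45,000 × 336 / 15.1) ≈ 1415.15.
Cost at Q* = (D/Q*)S + (Q*/2)H = √(2DSH) ≈ £21,368.76.
Cost at Q = 4,900: (45,000/4,900)×336 + (4,900/2)×15.1 = £3,085.71 + £36,995.00 = £40,080.71.
Excess = £40,080.71 − £21,368.76 = £18,711.95.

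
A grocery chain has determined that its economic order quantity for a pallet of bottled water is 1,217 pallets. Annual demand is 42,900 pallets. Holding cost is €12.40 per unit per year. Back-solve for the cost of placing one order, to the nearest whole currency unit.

S ≈ €214

Invert the EOQ relation Q*² = 2DS/H.
From Q* = √(2DS/H): S = Q*²H / (2D) = 1,217² × 12.4 / (2 × 42,900) = 214.0502.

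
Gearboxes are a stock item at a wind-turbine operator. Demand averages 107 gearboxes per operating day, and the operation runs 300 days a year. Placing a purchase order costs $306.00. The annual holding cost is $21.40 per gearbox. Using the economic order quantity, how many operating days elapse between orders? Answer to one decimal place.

T ≈ 9.0 days

Annual demand D = 107 × 300 = 32,100.
Q* = √(2DS/H) = √(2 × 32,100 × 306 / 21.4) ≈ 958.12.
Cycle time = Q*/D × 300 = 958.12 / 32,100 × 300 ≈ 8.954 days.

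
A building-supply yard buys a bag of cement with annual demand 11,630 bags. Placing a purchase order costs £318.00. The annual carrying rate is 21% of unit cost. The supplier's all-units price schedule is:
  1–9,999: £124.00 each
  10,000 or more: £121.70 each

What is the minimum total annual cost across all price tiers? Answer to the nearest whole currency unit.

Holding cost per unit per year at price C is H = 0.21·C.
Candidates are each tier's EOQ (if it falls in that tier) and each price-break quantity.
EOQ at £124.00 = 533.0 (feasible in tier 1): TC = 11,630×£124.00 + (11,630/533.0)×318 + (533.0/2)×0.21×£124.00 = £1,455,998.38.
EOQ at £121.70 = 538.0 < 10000, so use break Q=10000: TC = 11,630×£121.70 + (11,630/10000.0)×318 + (10000.0/2)×0.21×£121.70 = £1,543,525.83.
Lowest total cost among the candidates is at Q = 533.0.

TC* ≈ £1,455,998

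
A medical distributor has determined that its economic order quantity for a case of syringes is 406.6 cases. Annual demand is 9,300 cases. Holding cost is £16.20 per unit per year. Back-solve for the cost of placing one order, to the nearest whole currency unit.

S ≈ £144

Squaring Q* = √(2DS/H) gives Q*² = 2DS/H.
From Q* = √(2DS/H): S = Q*²H / (2D) = 406.6² × 16.2 / (2 × 9,300) = 143.9915.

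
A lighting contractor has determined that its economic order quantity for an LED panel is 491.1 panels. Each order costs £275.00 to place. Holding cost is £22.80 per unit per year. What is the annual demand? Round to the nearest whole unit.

Squaring Q* = √(2DS/H) gives Q*² = 2DS/H.
From Q* = √(2DS/H): D = Q*²H / (2S) = 491.1² × 22.8 / (2 × 275) = 9997.975.

D ≈ 9,998 panels per year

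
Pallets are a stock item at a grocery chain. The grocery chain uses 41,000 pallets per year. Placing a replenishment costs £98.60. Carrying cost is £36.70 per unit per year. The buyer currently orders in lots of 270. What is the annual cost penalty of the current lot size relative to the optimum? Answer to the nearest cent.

Extra cost ≈ £2,701.33 per year

EOQ = √(2DS/H) = √(2 × 41,000 × 98.6 / 36.7) ≈ 469.37.
Cost at Q* = (D/Q*)S + (Q*/2)H = √(2DSH) ≈ £17,225.76.
Cost at Q = 270: (41,000/270)×98.6 + (270/2)×36.7 = £14,972.59 + £4,954.50 = £19,927.09.
Excess = £19,927.09 − £17,225.76 = £2,701.33.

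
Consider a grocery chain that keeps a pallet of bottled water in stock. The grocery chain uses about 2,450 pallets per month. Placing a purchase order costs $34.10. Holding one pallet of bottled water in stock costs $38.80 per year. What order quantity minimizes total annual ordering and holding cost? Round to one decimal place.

Q* ≈ 227.3 pallets

Annual demand D = 2,450 × 12 = 29,400.
EOQ = √(2DS / H) = √(2 × 29,400 × 34.1 / 38.8).
= √(2,005,080 / 38.8) = √51,677.3196 ≈ 227.326.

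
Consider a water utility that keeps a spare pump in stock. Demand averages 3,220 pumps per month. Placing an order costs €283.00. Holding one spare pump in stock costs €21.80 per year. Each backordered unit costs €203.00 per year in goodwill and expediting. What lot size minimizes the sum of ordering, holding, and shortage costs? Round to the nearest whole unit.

Annual demand D = 3,220 × 12 = 38,640.
With planned backorders, Q* = √(2DS/H) · √((H+B)/B).
√(2DS/H) = √(2 × 38,640 × 283 / 21.8) = 1001.610.
√((H+B)/B) = √((21.8+203)/203) = 1.0523.
Q* ≈ 1054.020.

Q* ≈ 1,054 pumps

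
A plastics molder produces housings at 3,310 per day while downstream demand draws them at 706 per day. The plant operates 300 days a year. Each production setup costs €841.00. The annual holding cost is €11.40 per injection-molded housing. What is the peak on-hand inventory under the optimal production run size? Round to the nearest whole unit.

Annual demand D = 706 × 300 = 211,800.
Production build-up factor (1 − d/p) = 1 − 706/3,310 = 0.7867.
Q* = √(2DS / (H(1 − d/p))) = √(2 × 211,800 × 841 / (11.4 × 0.7867)).
= √(356,247,600 / 8.9685) ≈ 6302.561.
Maximum inventory = Q*(1 − d/p) = 6302.561 × 0.7867 ≈ 4958.269.

I_max ≈ 4,958 housings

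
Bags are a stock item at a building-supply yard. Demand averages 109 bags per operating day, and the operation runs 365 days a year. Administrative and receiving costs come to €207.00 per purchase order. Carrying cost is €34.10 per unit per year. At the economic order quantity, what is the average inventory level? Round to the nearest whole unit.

Annual demand D = 109 × 365 = 39,785.
Q* = √(2DS/H) = √(2 × 39,785 × 207 / 34.1) ≈ 695.00.
Average inventory = Q*/2 ≈ 695.00 / 2 = 347.498.

Average inventory ≈ 347 bags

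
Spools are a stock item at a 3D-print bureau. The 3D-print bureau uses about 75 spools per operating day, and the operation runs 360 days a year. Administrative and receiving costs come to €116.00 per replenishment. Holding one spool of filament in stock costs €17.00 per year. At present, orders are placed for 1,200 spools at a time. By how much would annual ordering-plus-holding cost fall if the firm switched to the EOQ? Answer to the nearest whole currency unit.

Annual demand D = 75 × 360 = 27,000.
EOQ = √(2DS/H) = √(2 × 27,000 × 116 / 17) ≈ 607.02.
Cost at Q* = (D/Q*)S + (Q*/2)H = √(2DSH) ≈ €10,319.30.
Cost at Q = 1,200: (27,000/1,200)×116 + (1,200/2)×17 = €2,610.00 + €10,200.00 = €12,810.00.
Excess = €12,810.00 − €10,319.30 = €2,490.70.

Extra cost ≈ €2,491 per year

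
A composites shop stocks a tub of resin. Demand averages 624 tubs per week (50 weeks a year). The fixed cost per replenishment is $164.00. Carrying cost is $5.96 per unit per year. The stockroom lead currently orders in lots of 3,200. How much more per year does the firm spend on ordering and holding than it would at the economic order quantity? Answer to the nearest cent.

Annual demand D = 624 × 50 = 31,200.
EOQ = √(2DS/H) = √(2 × 31,200 × 164 / 5.96) ≈ 1310.36.
Cost at Q* = (D/Q*)S + (Q*/2)H = √(2DSH) ≈ $7,809.75.
Cost at Q = 3,200: (31,200/3,200)×164 + (3,200/2)×5.96 = $1,599.00 + $9,536.00 = $11,135.00.
Excess = $11,135.00 − $7,809.75 = $3,325.25.

Extra cost ≈ $3,325.25 per year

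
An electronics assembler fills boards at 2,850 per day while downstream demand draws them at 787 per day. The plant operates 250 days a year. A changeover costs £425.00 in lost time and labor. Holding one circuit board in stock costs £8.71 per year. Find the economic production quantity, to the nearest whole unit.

Q* ≈ 5,150 boards

Annual demand D = 787 × 250 = 196,750.
Production build-up factor (1 − d/p) = 1 − 787/2,850 = 0.7239.
Q* = √(2DS / (H(1 − d/p))) = √(2 × 196,750 × 425 / (8.71 × 0.7239)).
= √(167,237,500 / 6.3048) ≈ 5150.277.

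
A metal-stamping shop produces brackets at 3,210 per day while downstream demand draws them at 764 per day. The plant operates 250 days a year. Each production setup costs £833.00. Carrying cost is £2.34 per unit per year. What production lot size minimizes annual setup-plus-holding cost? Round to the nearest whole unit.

Q* ≈ 13,359 brackets

Annual demand D = 764 × 250 = 191,000.
Production build-up factor (1 − d/p) = 1 − 764/3,210 = 0.7620.
Q* = √(2DS / (H(1 − d/p))) = √(2 × 191,000 × 833 / (2.34 × 0.7620)).
= √(318,206,000 / 1.7831) ≈ 13358.895.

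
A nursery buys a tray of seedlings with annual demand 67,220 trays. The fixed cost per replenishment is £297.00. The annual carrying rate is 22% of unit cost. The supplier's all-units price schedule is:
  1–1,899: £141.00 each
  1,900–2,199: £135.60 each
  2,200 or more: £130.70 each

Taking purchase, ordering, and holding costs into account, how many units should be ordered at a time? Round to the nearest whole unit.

Q* ≈ 2,200 trays

Holding cost per unit per year at price C is H = 0.22·C.
Evaluate total cost at each tier's feasible EOQ or, if the EOQ is below the tier, at the tier's minimum quantity.
EOQ at £141.00 = 1134.5 (feasible in tier 1): TC = 67,220×£141.00 + (67,220/1134.5)×297 + (1134.5/2)×0.22×£141.00 = £9,513,213.57.
EOQ at £135.60 = 1156.9 < 1900, so use break Q=1900: TC = 67,220×£135.60 + (67,220/1900.0)×297 + (1900.0/2)×0.22×£135.60 = £9,153,879.95.
EOQ at £130.70 = 1178.4 < 2200, so use break Q=2200: TC = 67,220×£130.70 + (67,220/2200.0)×297 + (2200.0/2)×0.22×£130.70 = £8,826,358.10.
Lowest total cost is £8,826,358.10 at Q = 2200.0.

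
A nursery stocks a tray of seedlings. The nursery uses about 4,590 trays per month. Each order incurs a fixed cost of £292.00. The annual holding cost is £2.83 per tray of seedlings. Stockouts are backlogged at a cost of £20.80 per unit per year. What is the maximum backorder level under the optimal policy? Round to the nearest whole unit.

Annual demand D = 4,590 × 12 = 55,080.
With planned backorders, Q* = √(2DS/H) · √((H+B)/B).
√(2DS/H) = √(2 × 55,080 × 292 / 2.83) = 3371.399.
√((H+B)/B) = √((2.83+20.8)/20.8) = 1.0659.
Q* ≈ 3593.440.
S* = Q* · H/(H+B) = 3593.440 × 2.83/23.63 ≈ 430.361.

S* ≈ 430 trays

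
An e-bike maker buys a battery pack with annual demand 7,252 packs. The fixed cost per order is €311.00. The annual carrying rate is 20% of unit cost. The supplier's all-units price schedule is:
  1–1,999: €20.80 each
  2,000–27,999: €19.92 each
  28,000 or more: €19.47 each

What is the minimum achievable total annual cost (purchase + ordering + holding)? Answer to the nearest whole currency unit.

Holding cost per unit per year at price C is H = 0.20·C.
Evaluate total cost at each tier's feasible EOQ or, if the EOQ is below the tier, at the tier's minimum quantity.
EOQ at €20.80 = 1041.3 (feasible in tier 1): TC = 7,252×€20.80 + (7,252/1041.3)×311 + (1041.3/2)×0.20×€20.80 = €155,173.42.
EOQ at €19.92 = 1064.1 < 2000, so use break Q=2000: TC = 7,252×€19.92 + (7,252/2000.0)×311 + (2000.0/2)×0.20×€19.92 = €149,571.53.
EOQ at €19.47 = 1076.3 < 28000, so use break Q=28000: TC = 7,252×€19.47 + (7,252/28000.0)×311 + (28000.0/2)×0.20×€19.47 = €195,792.99.
Lowest total cost among the candidates is at Q = 2000.0.

TC* ≈ €149,572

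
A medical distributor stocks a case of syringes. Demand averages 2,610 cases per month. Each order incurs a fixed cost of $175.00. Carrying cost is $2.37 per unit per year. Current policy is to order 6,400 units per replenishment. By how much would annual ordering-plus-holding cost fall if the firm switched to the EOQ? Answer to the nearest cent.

Extra cost ≈ $3,343.35 per year

Annual demand D = 2,610 × 12 = 31,320.
EOQ = √(2DS/H) = √(2 × 31,320 × 175 / 2.37) ≈ 2150.65.
Cost at Q* = (D/Q*)S + (Q*/2)H = √(2DSH) ≈ $5,097.05.
Cost at Q = 6,400: (31,320/6,400)×175 + (6,400/2)×2.37 = $856.41 + $7,584.00 = $8,440.41.
Excess = $8,440.41 − $5,097.05 = $3,343.35.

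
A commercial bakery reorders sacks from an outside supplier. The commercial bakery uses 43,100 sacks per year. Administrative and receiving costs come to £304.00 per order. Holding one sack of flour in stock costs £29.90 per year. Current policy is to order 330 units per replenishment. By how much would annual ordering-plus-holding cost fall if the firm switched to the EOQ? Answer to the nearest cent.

Extra cost ≈ £16,646.25 per year

EOQ = √(2DS/H) = √(2 × 43,100 × 304 / 29.9) ≈ 936.17.
Cost at Q* = (D/Q*)S + (Q*/2)H = √(2DSH) ≈ £27,991.49.
Cost at Q = 330: (43,100/330)×304 + (330/2)×29.9 = £39,704.24 + £4,933.50 = £44,637.74.
Excess = £44,637.74 − £27,991.49 = £16,646.25.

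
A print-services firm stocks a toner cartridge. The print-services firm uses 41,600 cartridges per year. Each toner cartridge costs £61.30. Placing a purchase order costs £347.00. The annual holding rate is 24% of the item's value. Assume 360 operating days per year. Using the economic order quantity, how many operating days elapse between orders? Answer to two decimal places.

T ≈ 12.12 days

Holding cost H = 0.24 × £61.30 = £14.7120 per unit per year.
Q* = √(2DS/H) = √(2 × 41,600 × 347 / 14.712) ≈ 1400.85.
Cycle time = Q*/D × 360 = 1400.85 / 41,600 × 360 ≈ 12.123 days.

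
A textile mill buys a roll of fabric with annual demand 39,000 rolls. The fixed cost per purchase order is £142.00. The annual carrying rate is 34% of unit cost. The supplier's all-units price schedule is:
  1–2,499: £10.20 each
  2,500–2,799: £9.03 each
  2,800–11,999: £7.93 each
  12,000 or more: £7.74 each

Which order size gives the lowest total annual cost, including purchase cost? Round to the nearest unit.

Q* ≈ 2,800 rolls

Holding cost per unit per year at price C is H = 0.34·C.
For each price level, check whether its EOQ is feasible; otherwise the best quantity at that price is the breakpoint.
EOQ at £10.20 = 1787.1 (feasible in tier 1): TC = 39,000×£10.20 + (39,000/1787.1)×142 + (1787.1/2)×0.34×£10.20 = £403,997.71.
EOQ at £9.03 = 1899.4 < 2500, so use break Q=2500: TC = 39,000×£9.03 + (39,000/2500.0)×142 + (2500.0/2)×0.34×£9.03 = £358,222.95.
EOQ at £7.93 = 2026.8 < 2800, so use break Q=2800: TC = 39,000×£7.93 + (39,000/2800.0)×142 + (2800.0/2)×0.34×£7.93 = £315,022.54.
EOQ at £7.74 = 2051.5 < 12000, so use break Q=12000: TC = 39,000×£7.74 + (39,000/12000.0)×142 + (12000.0/2)×0.34×£7.74 = £318,111.10.
Lowest total cost is £315,022.54 at Q = 2800.0.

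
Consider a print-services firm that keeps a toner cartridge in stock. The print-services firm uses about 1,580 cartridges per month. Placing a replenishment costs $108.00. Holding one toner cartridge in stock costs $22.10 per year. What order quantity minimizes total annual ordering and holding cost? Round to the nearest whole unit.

Q* ≈ 430 cartridges

Annual demand D = 1,580 × 12 = 18,960.
EOQ = √(2DS / H) = √(2 × 18,960 × 108 / 22.1).
= √(4,095,360 / 22.1) = √185,310.4072 ≈ 430.477.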